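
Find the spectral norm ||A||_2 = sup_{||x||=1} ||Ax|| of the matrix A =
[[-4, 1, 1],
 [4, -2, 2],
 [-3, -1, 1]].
||A||_2 ≈ 6.5786 (= sqrt(largest eigenvalue of A^T A))

||A||_2 = sigma_max(A) = sqrt(lambda_max(A^T A)). Form the symmetric matrix M = A^T A =
[[41, -9, 1],
 [-9, 6, -4],
 [1, -4, 6]].
Its characteristic polynomial (trace, sum of principal 2x2 minors, determinant of M give the coefficients) is
  p(λ) = det(λ I - M) = λ^3 - 53λ^2 + 430λ - 400.
No integer candidate from the rational root theorem (±divisors of 400) is a root, so the roots are irrational. The cubic discriminant is Δ = 122920900 > 0, so there are three distinct real roots. p(1) = -22 and p(2) = 256 have opposite signs, so a root lies in (1, 2); Newton's method refines it to λ ≈ 1.068. p(8) = 160 and p(9) = -94 have opposite signs, so a root lies in (8, 9); Newton's method refines it to λ ≈ 8.6543. p(43) = -400 and p(44) = 1096 have opposite signs, so a root lies in (43, 44); Newton's method refines it to λ ≈ 43.2777. Check (Vieta): the three roots sum to 53, matching tr M = 53.
So the eigenvalues of A^T A are ≈ 1.068, 8.6543, 43.2777 (all ≥ 0, as they must be for A^T A). The largest is λ_max ≈ 43.2777, hence ||A||_2 = sqrt(λ_max) ≈ 6.5786.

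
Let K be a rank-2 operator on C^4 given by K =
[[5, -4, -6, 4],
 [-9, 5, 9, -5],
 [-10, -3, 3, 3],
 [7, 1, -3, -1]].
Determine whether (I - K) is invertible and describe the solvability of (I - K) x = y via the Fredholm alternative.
(I - K) is invertible (det(I - K) = -52 ≠ 0), so for every y in C^4 the equation (I - K) x = y has a unique solution.

K has rank 2 and factors as K = U V^T = u1 v1^T + u2 v2^T with u1 = (-1, 2, 3, -2), v1 = (-3, -2, 0, 2), u2 = (-2, 3, 1, -1), v2 = (-1, 3, 3, -3) (multiplying out reproduces the displayed K). The nonzero eigenvalues of U V^T coincide with those of the 2 x 2 matrix G = V^T U = [[v1·u1, v1·u2], [v2·u1, v2·u2]] = [[-5, -2], [22, 17]], and by the Sylvester determinant identity det(I_4 - U V^T) = det(I_2 - V^T U) = det([[6, 2], [-22, -16]]) = (6)(-16) - (2)(-22) = -52. (Direct check: I - K =
[[-4, 4, 6, -4],
 [9, -4, -9, 5],
 [10, 3, -2, -3],
 [-7, -1, 3, 2]]
has determinant -52.) The finite-dimensional Fredholm alternative says: either (I - K) is invertible, or ker(I - K) ≠ {0} and then range(I - K) = ker((I - K)^*)^⊥, with dim ker(I - K) = dim ker((I - K)^*). Since det(I - K) ≠ 0, 1 is not an eigenvalue of K and ker(I - K) = {0}, so we are in the first case: for every y there is a unique x = (I - K)^(-1) y. (Explicitly, by the Woodbury identity, (I - U V^T)^(-1) = I + U (I_2 - G)^(-1) V^T.)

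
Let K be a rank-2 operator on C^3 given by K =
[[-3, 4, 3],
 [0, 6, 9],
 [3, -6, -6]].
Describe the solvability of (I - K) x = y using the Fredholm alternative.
(I - K) is invertible (det(I - K) = 13 ≠ 0), so for every y in C^3 the equation (I - K) x = y has a unique solution.

K has rank 2 and factors as K = U V^T = u1 v1^T + u2 v2^T with u1 = (1, -3, 0), v1 = (0, -2, -3), u2 = (-3, 0, 3), v2 = (1, -2, -2) (multiplying out reproduces the displayed K). The nonzero eigenvalues of U V^T coincide with those of the 2 x 2 matrix G = V^T U = [[v1·u1, v1·u2], [v2·u1, v2·u2]] = [[6, -9], [7, -9]], and by the Sylvester determinant identity det(I_3 - U V^T) = det(I_2 - V^T U) = det([[-5, 9], [-7, 10]]) = (-5)(10) - (9)(-7) = 13. (Direct check: I - K =
[[4, -4, -3],
 [0, -5, -9],
 [-3, 6, 7]]
has determinant 13.) The finite-dimensional Fredholm alternative says: either (I - K) is invertible, or ker(I - K) ≠ {0} and then range(I - K) = ker((I - K)^*)^⊥, with dim ker(I - K) = dim ker((I - K)^*). Since det(I - K) ≠ 0, 1 is not an eigenvalue of K and ker(I - K) = {0}, so we are in the first case: for every y there is a unique x = (I - K)^(-1) y. (Explicitly, by the Woodbury identity, (I - U V^T)^(-1) = I + U (I_2 - G)^(-1) V^T.)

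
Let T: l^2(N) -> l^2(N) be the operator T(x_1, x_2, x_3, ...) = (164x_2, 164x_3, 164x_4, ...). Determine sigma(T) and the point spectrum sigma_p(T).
sigma(T) = closed disk {z in C : |z| ≤ 164}; sigma_p(T) = open disk {z in C : |z| < 164}

Note T = 164·V where V is the unit left shift (V x)_k = x_{k+1}; so sigma(T) = 164·sigma(V) and ||T|| = 164||V||. ||T x||^2 = 26896sum_{k≥2} |x_k|^2 ≤ 26896||x||^2, with equality on {x : x_1 = 0}, so ||T|| = 164. For any lambda with |lambda| < 164, set r = lambda/164 (|r| < 1); the vector x = (1, r, r^2, ...) is in l^2 and satisfies T x = 164(r, r^2, ...) = lambda x, so lambda is an eigenvalue. On the boundary |lambda| = 164 the geometric series diverges, so no l^2 eigenvector exists, but these lambda lie in the approximate point spectrum. Hence sigma(T) is the closed disk of radius 164 and sigma_p(T) is the open disk.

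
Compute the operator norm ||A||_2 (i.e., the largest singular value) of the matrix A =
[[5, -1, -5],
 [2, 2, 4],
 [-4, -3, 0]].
||A||_2 ≈ 7.7538 (= sqrt(largest eigenvalue of A^T A))

||A||_2 = sigma_max(A) = sqrt(lambda_max(A^T A)). Form the symmetric matrix M = A^T A =
[[45, 11, -17],
 [11, 14, 13],
 [-17, 13, 41]].
Its characteristic polynomial (trace, sum of principal 2x2 minors, determinant of M give the coefficients) is
  p(λ) = det(λ I - M) = λ^3 - 100λ^2 + 2470λ - 4356.
No integer candidate from the rational root theorem (±divisors of 4356) is a root, so the roots are irrational. The cubic discriminant is Δ = 2162566128 > 0, so there are three distinct real roots. p(1) = -1985 and p(2) = 192 have opposite signs, so a root lies in (1, 2); Newton's method refines it to λ ≈ 1.9082. p(37) = 787 and p(38) = -24 have opposite signs, so a root lies in (37, 38); Newton's method refines it to λ ≈ 37.9699. p(60) = -156 and p(61) = 1195 have opposite signs, so a root lies in (60, 61); Newton's method refines it to λ ≈ 60.1219. Check (Vieta): the three roots sum to 100, matching tr M = 100.
So the eigenvalues of A^T A are ≈ 1.9082, 37.9699, 60.1219 (all ≥ 0, as they must be for A^T A). The largest is λ_max ≈ 60.1219, hence ||A||_2 = sqrt(λ_max) ≈ 7.7538.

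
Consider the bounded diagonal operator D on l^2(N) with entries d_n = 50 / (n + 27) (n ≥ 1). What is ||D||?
||D|| = 25/14 (attained at n = 1)

For D diagonal, ||D|| = sup_n |d_n| = sup_n 50/(n + 27). This is positive and strictly decreasing in n, so the supremum is attained at n = 1: d_1 = 50/(1 + 27) = 25/14. Hence ||D|| = 25/14.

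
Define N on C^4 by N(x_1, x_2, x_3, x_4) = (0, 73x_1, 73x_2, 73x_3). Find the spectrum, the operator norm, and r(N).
sigma(N) = {0}; ||N|| = 73; r(N) = 0. (N is nilpotent with N^4 = 0.)

On C^4, N is a strictly lower-triangular matrix with 73 on the subdiagonal and zeros elsewhere, so its characteristic polynomial is lambda^4 and every eigenvalue is 0: sigma(N) = {0}. For the operator norm, N e_i = 73e_{i+1} for i = 1, ..., 3 and N e_4 = 0, so the singular values of N are 73 (with multiplicity 3) and 0; hence ||N|| = 73. The spectral radius r(N) = max|lambda| = 0. Note ||N|| > r(N) — characteristic of non-normal nilpotent operators. Indeed N^4 = 0.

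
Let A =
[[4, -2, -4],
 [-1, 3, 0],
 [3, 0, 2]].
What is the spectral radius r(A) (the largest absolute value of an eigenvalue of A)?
r(A) ≈ 4.1696

The eigenvalues of A are the roots of its characteristic polynomial. With M = A (coefficients from the trace, the sum of principal 2x2 minors, and det A):
  p(λ) = det(λ I - M) = λ^3 - 9λ^2 + 36λ - 56.
No integer candidate from the rational root theorem (±divisors of 56) is a root, so the roots are irrational. The cubic discriminant is Δ = -3024 < 0, so there is one real root and a complex-conjugate pair. p(3) = -2 and p(4) = 8 have opposite signs, so a root lies in (3, 4); Newton's method refines it to λ ≈ 3.221. Dividing out (λ - (3.221)) leaves approximately λ^2 - 5.779λ + 17.3858. For λ^2 - 5.779λ + 17.3858 the discriminant is -36.1466. It is negative, so the remaining roots are the complex-conjugate pair λ ≈ 2.8895 ± 3.0061i. Their product equals the constant term, so |λ|^2 ≈ 17.3858 and |λ| ≈ 4.1696.
Thus the eigenvalues (to 4 decimals) are 3.221 (modulus 3.221); 2.8895 ± 3.0061i (modulus 4.1696). The spectral radius is the largest modulus: r(A) ≈ 4.1696. (Cross-check: r(A) ≤ ||A||_2 ≈ 6.3429; equality holds whenever A is normal, though it can also hold for some non-normal A.)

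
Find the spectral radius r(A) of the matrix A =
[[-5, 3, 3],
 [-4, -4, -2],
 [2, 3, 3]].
r(A) = sqrt(21) ≈ 4.5826

The eigenvalues of A are the roots of its characteristic polynomial. With M = A (coefficients from the trace, the sum of principal 2x2 minors, and det A):
  p(λ) = det(λ I - M) = λ^3 + 6λ^2 + 5λ - 42.
By the rational root theorem any rational root is an integer divisor of 42. Testing λ = 2: p(2) = 8 + 24 + 10 - 42 = 0, so λ = 2 is a root. Dividing out (λ - 2) leaves p(λ) = (λ - 2)(λ^2 + 8λ + 21). For λ^2 + 8λ + 21 the discriminant is -20. It is negative, so the roots are the complex-conjugate pair λ = -4 ± (sqrt(20)/2) i ≈ -4 ± 2.2361i. For a conjugate pair the product of the roots equals the constant term, so |λ|^2 = 21 and |λ| = sqrt(21) ≈ 4.5826.
Thus the eigenvalues (to 4 decimals) are -4 ± 2.2361i (modulus 4.5826); 2 (modulus 2). The spectral radius is the largest modulus: r(A) = sqrt(21) ≈ 4.5826. (Cross-check: r(A) ≤ ||A||_2 ≈ 7.5346; equality holds whenever A is normal, though it can also hold for some non-normal A.)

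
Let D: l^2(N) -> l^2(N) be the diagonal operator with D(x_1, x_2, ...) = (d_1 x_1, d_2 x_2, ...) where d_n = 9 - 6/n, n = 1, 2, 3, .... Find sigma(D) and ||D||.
sigma(D) = {9 - 6/n : n ≥ 1} ∪ {9}; ||D|| = 9

A bounded diagonal operator on l^2 with diagonal entries d_n has spectrum equal to the closure of {d_n : n ≥ 1}: every d_n is an eigenvalue (with eigenvector e_n), so {d_n} ⊂ sigma(D); the spectrum is closed, so its closure is too; and for lambda not in the closure, (D - lambda I) has bounded inverse (the diagonal entries 1/(d_n - lambda) are bounded). For our sequence d_n = 9 - 6/n, n = 1, 2, 3, ...:
  - {d_n} = {9 - 6/n : n ≥ 1}; the only limit point is 9
  - closure = {9 - 6/n : n ≥ 1} ∪ {9}
For the norm: a diagonal operator has ||D|| = sup_n |d_n|. Here d_n = 9 - 6/n increases monotonically from d_1 = 3 toward 9, with all terms in [3, 9); so sup_n |d_n| = 9 (the supremum is the limit, not attained). So ||D|| = 9.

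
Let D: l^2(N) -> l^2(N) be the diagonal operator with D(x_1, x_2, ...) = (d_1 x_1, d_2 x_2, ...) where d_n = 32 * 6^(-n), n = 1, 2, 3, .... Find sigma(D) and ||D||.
sigma(D) = {32 * 6^(-n) : n ≥ 1} ∪ {0}; ||D|| = 16/3

A bounded diagonal operator on l^2 with diagonal entries d_n has spectrum equal to the closure of {d_n : n ≥ 1}: every d_n is an eigenvalue (with eigenvector e_n), so {d_n} ⊂ sigma(D); the spectrum is closed, so its closure is too; and for lambda not in the closure, (D - lambda I) has bounded inverse (the diagonal entries 1/(d_n - lambda) are bounded). For our sequence d_n = 32 * 6^(-n), n = 1, 2, 3, ...:
  - {d_n} = {32 * 6^(-n) : n ≥ 1}; the only limit point is 0
  - closure = {32 * 6^(-n) : n ≥ 1} ∪ {0}
For the norm: a diagonal operator has ||D|| = sup_n |d_n|. Here d_n = 32 * 6^(-n) is positive and decreasing, so sup_n |d_n| = d_1 = 32/6 = 16/3. So ||D|| = 16/3.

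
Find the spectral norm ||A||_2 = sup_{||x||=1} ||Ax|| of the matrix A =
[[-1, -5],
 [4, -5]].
||A||_2 = sqrt((67 + sqrt(1989))/2) ≈ 7.4699 (= sqrt(largest eigenvalue of A^T A))

||A||_2 = sigma_max(A) = sqrt(lambda_max(A^T A)). Form the symmetric matrix M = A^T A =
[[17, -15],
 [-15, 50]].
Its characteristic polynomial (trace, determinant of M give the coefficients) is
  p(λ) = det(λ I - M) = λ^2 - 67λ + 625.
For λ^2 - 67λ + 625 the discriminant is 1989. It is nonnegative but not a perfect square, so the roots are real and irrational: λ = (67 ± sqrt(1989))/2 ≈ 55.7991, 11.2009.
So the eigenvalues of A^T A are ≈ 11.2009, 55.7991 (all ≥ 0, as they must be for A^T A). The largest is λ_max = (67 + sqrt(1989))/2 ≈ 55.7991, hence ||A||_2 = sqrt(λ_max) = sqrt((67 + sqrt(1989))/2) ≈ 7.4699.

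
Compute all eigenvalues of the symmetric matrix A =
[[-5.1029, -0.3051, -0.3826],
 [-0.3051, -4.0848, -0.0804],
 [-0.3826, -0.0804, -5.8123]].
sigma(A) ≈ {-6, -5, -4}

A is real symmetric, so its spectrum consists of real eigenvalues. Expanding the characteristic polynomial of the displayed matrix gives
  det(λ I - A) = p(λ) = λ^3 + (15)λ^2 + (74)λ + (120).
Solving p(λ) = 0 yields eigenvalues ≈ -6, -5, -4. (A is shown rounded to 4 decimals, so these recover the underlying integer eigenvalues to within that precision.)
Verification: the trace of A = -15 equals the sum of eigenvalues -15, and det(A) ≈ -120.0003 matches the eigenvalue product -120.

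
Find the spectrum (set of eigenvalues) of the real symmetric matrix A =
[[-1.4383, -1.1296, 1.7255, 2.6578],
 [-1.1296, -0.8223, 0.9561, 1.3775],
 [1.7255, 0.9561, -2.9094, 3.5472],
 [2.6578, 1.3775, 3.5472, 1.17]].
sigma(A) ≈ {-5, -4, 0, 5}

A is real symmetric, so its spectrum consists of real eigenvalues. Expanding the characteristic polynomial of the displayed matrix gives
  det(λ I - A) = p(λ) = λ^4 + (4)λ^3 + (-25)λ^2 + (-100.0022)λ + (0.0042).
Solving p(λ) = 0 yields eigenvalues ≈ -5, -4, 0, 5. (A is shown rounded to 4 decimals, so these recover the underlying integer eigenvalues to within that precision.)
Verification: the trace of A = -4 equals the sum of eigenvalues -4, and det(A) ≈ 0.0042 matches the eigenvalue product 0.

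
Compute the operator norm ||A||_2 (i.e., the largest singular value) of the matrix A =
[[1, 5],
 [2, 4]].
||A||_2 = sqrt((46 + sqrt(1972))/2) ≈ 6.7234 (= sqrt(largest eigenvalue of A^T A))

||A||_2 = sigma_max(A) = sqrt(lambda_max(A^T A)). Form the symmetric matrix M = A^T A =
[[5, 13],
 [13, 41]].
Its characteristic polynomial (trace, determinant of M give the coefficients) is
  p(λ) = det(λ I - M) = λ^2 - 46λ + 36.
For λ^2 - 46λ + 36 the discriminant is 1972. It is nonnegative but not a perfect square, so the roots are real and irrational: λ = (46 ± sqrt(1972))/2 ≈ 45.2036, 0.7964.
So the eigenvalues of A^T A are ≈ 0.7964, 45.2036 (all ≥ 0, as they must be for A^T A). The largest is λ_max = (46 + sqrt(1972))/2 ≈ 45.2036, hence ||A||_2 = sqrt(λ_max) = sqrt((46 + sqrt(1972))/2) ≈ 6.7234.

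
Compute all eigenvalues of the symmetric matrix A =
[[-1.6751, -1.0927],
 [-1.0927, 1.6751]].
sigma(A) ≈ {-2, 2}

A is real symmetric, so its spectrum consists of real eigenvalues. Expanding the characteristic polynomial of the displayed matrix gives
  det(λ I - A) = p(λ) = λ^2 + (0)λ + (-4).
Solving p(λ) = 0 yields eigenvalues ≈ -2, 2. (A is shown rounded to 4 decimals, so these recover the underlying integer eigenvalues to within that precision.)
Verification: the trace of A = 0 equals the sum of eigenvalues 0, and det(A) ≈ -4.0000 matches the eigenvalue product -4.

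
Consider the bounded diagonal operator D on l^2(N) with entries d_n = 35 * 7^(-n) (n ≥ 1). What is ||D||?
||D|| = 5 (attained at n = 1)

For D diagonal, ||D|| = sup_n |d_n|. The sequence d_n = 35 * 7^(-n) is positive and strictly decreasing (ratio 7^(-1) < 1), so the supremum is d_1 = 35/7 = 5. Hence ||D|| = 5.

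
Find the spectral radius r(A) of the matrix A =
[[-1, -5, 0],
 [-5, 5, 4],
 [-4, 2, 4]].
r(A) ≈ 9.8963

The eigenvalues of A are the roots of its characteristic polynomial. With M = A (coefficients from the trace, the sum of principal 2x2 minors, and det A):
  p(λ) = det(λ I - M) = λ^3 - 8λ^2 - 22λ + 32.
No integer candidate from the rational root theorem (±divisors of 32) is a root, so the roots are irrational. The cubic discriminant is Δ = 212832 > 0, so there are three distinct real roots. p(-3) = -1 and p(-2) = 36 have opposite signs, so a root lies in (-3, -2); Newton's method refines it to λ ≈ -2.981. p(1) = 3 and p(2) = -36 have opposite signs, so a root lies in (1, 2); Newton's method refines it to λ ≈ 1.0847. p(9) = -85 and p(10) = 12 have opposite signs, so a root lies in (9, 10); Newton's method refines it to λ ≈ 9.8963. Check (Vieta): the three roots sum to 8, matching tr M = 8.
Thus the eigenvalues (to 4 decimals) are -2.981 (modulus 2.981); 1.0847 (modulus 1.0847); 9.8963 (modulus 9.8963). The spectral radius is the largest modulus: r(A) ≈ 9.8963. (Cross-check: r(A) ≤ ||A||_2 ≈ 10.2162; equality holds whenever A is normal, though it can also hold for some non-normal A.)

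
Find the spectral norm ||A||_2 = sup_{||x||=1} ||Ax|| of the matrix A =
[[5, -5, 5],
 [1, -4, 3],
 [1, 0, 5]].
||A||_2 ≈ 10.5357 (= sqrt(largest eigenvalue of A^T A))

||A||_2 = sigma_max(A) = sqrt(lambda_max(A^T A)). Form the symmetric matrix M = A^T A =
[[27, -29, 33],
 [-29, 41, -37],
 [33, -37, 59]].
Its characteristic polynomial (trace, sum of principal 2x2 minors, determinant of M give the coefficients) is
  p(λ) = det(λ I - M) = λ^3 - 127λ^2 + 1820λ - 4900.
No integer candidate from the rational root theorem (±divisors of 4900) is a root, so the roots are irrational. The cubic discriminant is Δ = 8901398800 > 0, so there are three distinct real roots. p(3) = -556 and p(4) = 412 have opposite signs, so a root lies in (3, 4); Newton's method refines it to λ ≈ 3.5445. p(12) = 380 and p(13) = -506 have opposite signs, so a root lies in (12, 13); Newton's method refines it to λ ≈ 12.4539. p(111) = -16 and p(112) = 10780 have opposite signs, so a root lies in (111, 112); Newton's method refines it to λ ≈ 111.0015. Check (Vieta): the three roots sum to 127, matching tr M = 127.
So the eigenvalues of A^T A are ≈ 3.5445, 12.4539, 111.0015 (all ≥ 0, as they must be for A^T A). The largest is λ_max ≈ 111.0015, hence ||A||_2 = sqrt(λ_max) ≈ 10.5357.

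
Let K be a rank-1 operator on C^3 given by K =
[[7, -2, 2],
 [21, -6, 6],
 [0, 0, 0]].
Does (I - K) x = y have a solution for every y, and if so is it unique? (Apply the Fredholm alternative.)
(I - K) is singular (det(I - K) = 0, i.e. 1 ∈ sigma(K)). (I - K) x = y is solvable iff y ⊥ ker((I - K)^*) = span{(7, -2, 2)}, i.e. iff 7y_1 - 2y_2 + 2y_3 = 0. When solvable, the solutions are x = y + c·(1, 3, 0), c arbitrary (ker(I - K) = span{(1, 3, 0)}, dimension 1).

K has rank 1, so it is an outer product K = u v^T: every row of K is a multiple of one row vector. Reading off the entries, u = (1, 3, 0) and v = (7, -2, 2) (row i of K equals u_i·v^T). A rank-one matrix u v^T satisfies K u = u (v·u) and kills the (2)-dimensional subspace v^⊥, so its characteristic polynomial is lambda^2 (lambda - v·u) with v·u = tr K = 1. Hence the eigenvalues of I - K are 1 (multiplicity 2) and 1 - (1) = 0, so det(I - K) = 0. (Direct check: I - K =
[[-6, 2, -2],
 [-21, 7, -6],
 [0, 0, 1]]
has determinant 0.) So 1 is an eigenvalue of K and (I - K) is not invertible. The finite-dimensional Fredholm alternative says: either (I - K) is invertible, or ker(I - K) ≠ {0} and then range(I - K) = ker((I - K)^*)^⊥, with dim ker(I - K) = dim ker((I - K)^*). We are in the second case, so we need both kernels. Kernel of I - K: (I - K) u = u - u (v·u) = u - u = 0, so ker(I - K) = span{u} = span{(1, 3, 0)} (it is exactly 1-dimensional because rank(I - K) = 2). Kernel of the adjoint: K is real, so (I - K)^* = I - K^T = I - v u^T, and (I - v u^T) v = v - v (u·v) = 0; hence ker((I - K)^*) = span{v} = span{(7, -2, 2)}. Therefore (I - K) x = y is solvable iff <y, v> = 0, i.e. iff 7y_1 - 2y_2 + 2y_3 = 0. When this holds, K y = u (v·y) = 0, so (I - K) y = y and x = y is a particular solution; the full solution set is the line x = y + c·u = y + c·(1, 3, 0), c ∈ C.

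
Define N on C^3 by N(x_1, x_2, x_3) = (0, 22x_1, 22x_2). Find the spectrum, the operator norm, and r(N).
sigma(N) = {0}; ||N|| = 22; r(N) = 0. (N is nilpotent with N^3 = 0.)

On C^3, N is a strictly lower-triangular matrix with 22 on the subdiagonal and zeros elsewhere, so its characteristic polynomial is lambda^3 and every eigenvalue is 0: sigma(N) = {0}. For the operator norm, N e_i = 22e_{i+1} for i = 1, ..., 2 and N e_3 = 0, so the singular values of N are 22 (with multiplicity 2) and 0; hence ||N|| = 22. The spectral radius r(N) = max|lambda| = 0. Note ||N|| > r(N) — characteristic of non-normal nilpotent operators. Indeed N^3 = 0.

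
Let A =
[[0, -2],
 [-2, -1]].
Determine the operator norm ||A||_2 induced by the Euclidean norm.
||A||_2 = sqrt((9 + sqrt(17))/2) ≈ 2.5616 (= sqrt(largest eigenvalue of A^T A))

||A||_2 = sigma_max(A) = sqrt(lambda_max(A^T A)). Form the symmetric matrix M = A^T A =
[[4, 2],
 [2, 5]].
Its characteristic polynomial (trace, determinant of M give the coefficients) is
  p(λ) = det(λ I - M) = λ^2 - 9λ + 16.
For λ^2 - 9λ + 16 the discriminant is 17. It is nonnegative but not a perfect square, so the roots are real and irrational: λ = (9 ± sqrt(17))/2 ≈ 6.5616, 2.4384.
So the eigenvalues of A^T A are ≈ 2.4384, 6.5616 (all ≥ 0, as they must be for A^T A). The largest is λ_max = (9 + sqrt(17))/2 ≈ 6.5616, hence ||A||_2 = sqrt(λ_max) = sqrt((9 + sqrt(17))/2) ≈ 2.5616.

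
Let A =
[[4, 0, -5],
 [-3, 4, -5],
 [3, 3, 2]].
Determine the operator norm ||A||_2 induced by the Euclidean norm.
||A||_2 ≈ 7.7343 (= sqrt(largest eigenvalue of A^T A))

||A||_2 = sigma_max(A) = sqrt(lambda_max(A^T A)). Form the symmetric matrix M = A^T A =
[[34, -3, 1],
 [-3, 25, -14],
 [1, -14, 54]].
Its characteristic polynomial (trace, sum of principal 2x2 minors, determinant of M give the coefficients) is
  p(λ) = det(λ I - M) = λ^3 - 113λ^2 + 3830λ - 38809.
No integer candidate from the rational root theorem (±divisors of 38809) is a root, so the roots are irrational. The cubic discriminant is Δ = 254986401 > 0, so there are three distinct real roots. p(18) = -649 and p(19) = 27 have opposite signs, so a root lies in (18, 19); Newton's method refines it to λ ≈ 18.9566. p(34) = 87 and p(35) = -309 have opposite signs, so a root lies in (34, 35); Newton's method refines it to λ ≈ 34.224. p(59) = -813 and p(60) = 191 have opposite signs, so a root lies in (59, 60); Newton's method refines it to λ ≈ 59.8195. Check (Vieta): the three roots sum to 113, matching tr M = 113.
So the eigenvalues of A^T A are ≈ 18.9566, 34.224, 59.8195 (all ≥ 0, as they must be for A^T A). The largest is λ_max ≈ 59.8195, hence ||A||_2 = sqrt(λ_max) ≈ 7.7343.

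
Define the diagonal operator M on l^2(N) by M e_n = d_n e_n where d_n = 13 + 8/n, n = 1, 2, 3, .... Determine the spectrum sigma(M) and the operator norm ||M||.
sigma(M) = {13 + 8/n : n ≥ 1} ∪ {13}; ||M|| = 21

A bounded diagonal operator on l^2 with diagonal entries d_n has spectrum equal to the closure of {d_n : n ≥ 1}: every d_n is an eigenvalue (with eigenvector e_n), so {d_n} ⊂ sigma(M); the spectrum is closed, so its closure is too; and for lambda not in the closure, (M - lambda I) has bounded inverse (the diagonal entries 1/(d_n - lambda) are bounded). For our sequence d_n = 13 + 8/n, n = 1, 2, 3, ...:
  - {d_n} = {13 + 8/n : n ≥ 1}; the only limit point is 13
  - closure = {13 + 8/n : n ≥ 1} ∪ {13}
For the norm: a diagonal operator has ||M|| = sup_n |d_n|. Here d_n = 13 + 8/n is positive and decreasing, so sup_n |d_n| = d_1 = 13 + 8 = 21. So ||M|| = 21.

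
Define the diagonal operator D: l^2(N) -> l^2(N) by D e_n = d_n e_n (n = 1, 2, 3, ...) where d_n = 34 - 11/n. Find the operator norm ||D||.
||D|| = 34

For a diagonal operator on l^2 with entries d_n, ||D|| = sup_n |d_n|. Here d_1 = 23, d_2 = 57/2, ..., and d_n = 34 - 11/n increases monotonically toward 34. All terms lie in [23, 34), so |d_n| = d_n and the supremum is the limit 34, which is not attained by any individual d_n. Hence ||D|| = 34.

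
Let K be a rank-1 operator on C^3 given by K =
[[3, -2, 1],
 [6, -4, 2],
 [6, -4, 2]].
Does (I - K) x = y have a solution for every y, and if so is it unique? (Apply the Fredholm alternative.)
(I - K) is singular (det(I - K) = 0, i.e. 1 ∈ sigma(K)). (I - K) x = y is solvable iff y ⊥ ker((I - K)^*) = span{(3, -2, 1)}, i.e. iff 3y_1 - 2y_2 + y_3 = 0. When solvable, the solutions are x = y + c·(1, 2, 2), c arbitrary (ker(I - K) = span{(1, 2, 2)}, dimension 1).

K has rank 1, so it is an outer product K = u v^T: every row of K is a multiple of one row vector. Reading off the entries, u = (1, 2, 2) and v = (3, -2, 1) (row i of K equals u_i·v^T). A rank-one matrix u v^T satisfies K u = u (v·u) and kills the (2)-dimensional subspace v^⊥, so its characteristic polynomial is lambda^2 (lambda - v·u) with v·u = tr K = 1. Hence the eigenvalues of I - K are 1 (multiplicity 2) and 1 - (1) = 0, so det(I - K) = 0. (Direct check: I - K =
[[-2, 2, -1],
 [-6, 5, -2],
 [-6, 4, -1]]
has determinant 0.) So 1 is an eigenvalue of K and (I - K) is not invertible. The finite-dimensional Fredholm alternative says: either (I - K) is invertible, or ker(I - K) ≠ {0} and then range(I - K) = ker((I - K)^*)^⊥, with dim ker(I - K) = dim ker((I - K)^*). We are in the second case, so we need both kernels. Kernel of I - K: (I - K) u = u - u (v·u) = u - u = 0, so ker(I - K) = span{u} = span{(1, 2, 2)} (it is exactly 1-dimensional because rank(I - K) = 2). Kernel of the adjoint: K is real, so (I - K)^* = I - K^T = I - v u^T, and (I - v u^T) v = v - v (u·v) = 0; hence ker((I - K)^*) = span{v} = span{(3, -2, 1)}. Therefore (I - K) x = y is solvable iff <y, v> = 0, i.e. iff 3y_1 - 2y_2 + y_3 = 0. When this holds, K y = u (v·y) = 0, so (I - K) y = y and x = y is a particular solution; the full solution set is the line x = y + c·u = y + c·(1, 2, 2), c ∈ C.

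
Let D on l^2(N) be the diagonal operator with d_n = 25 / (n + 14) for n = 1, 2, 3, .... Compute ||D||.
||D|| = 5/3 (attained at n = 1)

For D diagonal, ||D|| = sup_n |d_n| = sup_n 25/(n + 14). This is positive and strictly decreasing in n, so the supremum is attained at n = 1: d_1 = 25/(1 + 14) = 5/3. Hence ||D|| = 5/3.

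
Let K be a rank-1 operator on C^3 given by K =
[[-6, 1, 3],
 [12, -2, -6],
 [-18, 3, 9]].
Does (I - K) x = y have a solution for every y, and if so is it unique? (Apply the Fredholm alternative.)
(I - K) is singular (det(I - K) = 0, i.e. 1 ∈ sigma(K)). (I - K) x = y is solvable iff y ⊥ ker((I - K)^*) = span{(-6, 1, 3)}, i.e. iff -6y_1 + y_2 + 3y_3 = 0. When solvable, the solutions are x = y + c·(1, -2, 3), c arbitrary (ker(I - K) = span{(1, -2, 3)}, dimension 1).

K has rank 1, so it is an outer product K = u v^T: every row of K is a multiple of one row vector. Reading off the entries, u = (1, -2, 3) and v = (-6, 1, 3) (row i of K equals u_i·v^T). A rank-one matrix u v^T satisfies K u = u (v·u) and kills the (2)-dimensional subspace v^⊥, so its characteristic polynomial is lambda^2 (lambda - v·u) with v·u = tr K = 1. Hence the eigenvalues of I - K are 1 (multiplicity 2) and 1 - (1) = 0, so det(I - K) = 0. (Direct check: I - K =
[[7, -1, -3],
 [-12, 3, 6],
 [18, -3, -8]]
has determinant 0.) So 1 is an eigenvalue of K and (I - K) is not invertible. The finite-dimensional Fredholm alternative says: either (I - K) is invertible, or ker(I - K) ≠ {0} and then range(I - K) = ker((I - K)^*)^⊥, with dim ker(I - K) = dim ker((I - K)^*). We are in the second case, so we need both kernels. Kernel of I - K: (I - K) u = u - u (v·u) = u - u = 0, so ker(I - K) = span{u} = span{(1, -2, 3)} (it is exactly 1-dimensional because rank(I - K) = 2). Kernel of the adjoint: K is real, so (I - K)^* = I - K^T = I - v u^T, and (I - v u^T) v = v - v (u·v) = 0; hence ker((I - K)^*) = span{v} = span{(-6, 1, 3)}. Therefore (I - K) x = y is solvable iff <y, v> = 0, i.e. iff -6y_1 + y_2 + 3y_3 = 0. When this holds, K y = u (v·y) = 0, so (I - K) y = y and x = y is a particular solution; the full solution set is the line x = y + c·u = y + c·(1, -2, 3), c ∈ C.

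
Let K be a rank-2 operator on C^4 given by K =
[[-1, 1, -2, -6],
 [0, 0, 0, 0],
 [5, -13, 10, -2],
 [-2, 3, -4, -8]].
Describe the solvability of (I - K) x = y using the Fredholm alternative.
(I - K) is invertible (det(I - K) = -92 ≠ 0), so for every y in C^4 the equation (I - K) x = y has a unique solution.

K has rank 2 and factors as K = U V^T = u1 v1^T + u2 v2^T with u1 = (-2, 0, 2, -3), v1 = (1, -2, 2, 2), u2 = (1, 0, 3, 1), v2 = (1, -3, 2, -2) (multiplying out reproduces the displayed K). The nonzero eigenvalues of U V^T coincide with those of the 2 x 2 matrix G = V^T U = [[v1·u1, v1·u2], [v2·u1, v2·u2]] = [[-4, 9], [8, 5]], and by the Sylvester determinant identity det(I_4 - U V^T) = det(I_2 - V^T U) = det([[5, -9], [-8, -4]]) = (5)(-4) - (-9)(-8) = -92. (Direct check: I - K =
[[2, -1, 2, 6],
 [0, 1, 0, 0],
 [-5, 13, -9, 2],
 [2, -3, 4, 9]]
has determinant -92.) The finite-dimensional Fredholm alternative says: either (I - K) is invertible, or ker(I - K) ≠ {0} and then range(I - K) = ker((I - K)^*)^⊥, with dim ker(I - K) = dim ker((I - K)^*). Since det(I - K) ≠ 0, 1 is not an eigenvalue of K and ker(I - K) = {0}, so we are in the first case: for every y there is a unique x = (I - K)^(-1) y. (Explicitly, by the Woodbury identity, (I - U V^T)^(-1) = I + U (I_2 - G)^(-1) V^T.)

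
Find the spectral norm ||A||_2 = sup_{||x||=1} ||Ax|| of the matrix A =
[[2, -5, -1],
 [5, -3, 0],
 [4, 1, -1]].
||A||_2 ≈ 7.902 (= sqrt(largest eigenvalue of A^T A))

||A||_2 = sigma_max(A) = sqrt(lambda_max(A^T A)). Form the symmetric matrix M = A^T A =
[[45, -21, -6],
 [-21, 35, 4],
 [-6, 4, 2]].
Its characteristic polynomial (trace, sum of principal 2x2 minors, determinant of M give the coefficients) is
  p(λ) = det(λ I - M) = λ^3 - 82λ^2 + 1242λ - 1296.
No integer candidate from the rational root theorem (±divisors of 1296) is a root, so the roots are irrational. The cubic discriminant is Δ = 2180917872 > 0, so there are three distinct real roots. p(1) = -135 and p(2) = 868 have opposite signs, so a root lies in (1, 2); Newton's method refines it to λ ≈ 1.126. p(18) = 324 and p(19) = -441 have opposite signs, so a root lies in (18, 19); Newton's method refines it to λ ≈ 18.4321. p(62) = -1172 and p(63) = 1539 have opposite signs, so a root lies in (62, 63); Newton's method refines it to λ ≈ 62.4419. Check (Vieta): the three roots sum to 82, matching tr M = 82.
So the eigenvalues of A^T A are ≈ 1.126, 18.4321, 62.4419 (all ≥ 0, as they must be for A^T A). The largest is λ_max ≈ 62.4419, hence ||A||_2 = sqrt(λ_max) ≈ 7.902.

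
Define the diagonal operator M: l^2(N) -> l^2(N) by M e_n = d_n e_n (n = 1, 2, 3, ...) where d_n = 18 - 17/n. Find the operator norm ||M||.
||M|| = 18

For a diagonal operator on l^2 with entries d_n, ||M|| = sup_n |d_n|. Here d_1 = 1, d_2 = 19/2, ..., and d_n = 18 - 17/n increases monotonically toward 18. All terms lie in [1, 18), so |d_n| = d_n and the supremum is the limit 18, which is not attained by any individual d_n. Hence ||M|| = 18.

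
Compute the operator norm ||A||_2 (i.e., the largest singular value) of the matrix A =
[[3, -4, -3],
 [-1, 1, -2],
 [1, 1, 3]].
||A||_2 ≈ 6.1469 (= sqrt(largest eigenvalue of A^T A))

||A||_2 = sigma_max(A) = sqrt(lambda_max(A^T A)). Form the symmetric matrix M = A^T A =
[[11, -12, -4],
 [-12, 18, 13],
 [-4, 13, 22]].
Its characteristic polynomial (trace, sum of principal 2x2 minors, determinant of M give the coefficients) is
  p(λ) = det(λ I - M) = λ^3 - 51λ^2 + 507λ - 289.
No integer candidate from the rational root theorem (±divisors of 289) is a root, so the roots are irrational. The cubic discriminant is Δ = 126197568 > 0, so there are three distinct real roots. p(0) = -289 and p(1) = 168 have opposite signs, so a root lies in (0, 1); Newton's method refines it to λ ≈ 0.6066. p(12) = 179 and p(13) = -120 have opposite signs, so a root lies in (12, 13); Newton's method refines it to λ ≈ 12.6093. p(37) = -696 and p(38) = 205 have opposite signs, so a root lies in (37, 38); Newton's method refines it to λ ≈ 37.7841. Check (Vieta): the three roots sum to 51, matching tr M = 51.
So the eigenvalues of A^T A are ≈ 0.6066, 12.6093, 37.7841 (all ≥ 0, as they must be for A^T A). The largest is λ_max ≈ 37.7841, hence ||A||_2 = sqrt(λ_max) ≈ 6.1469.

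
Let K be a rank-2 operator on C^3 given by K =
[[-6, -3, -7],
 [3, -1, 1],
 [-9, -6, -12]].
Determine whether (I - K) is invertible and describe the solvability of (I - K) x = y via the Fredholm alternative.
(I - K) is invertible (det(I - K) = 62 ≠ 0), so for every y in C^3 the equation (I - K) x = y has a unique solution.

K has rank 2 and factors as K = U V^T = u1 v1^T + u2 v2^T with u1 = (-1, -2, -3), v1 = (0, 1, 1), u2 = (-2, 1, -3), v2 = (3, 1, 3) (multiplying out reproduces the displayed K). The nonzero eigenvalues of U V^T coincide with those of the 2 x 2 matrix G = V^T U = [[v1·u1, v1·u2], [v2·u1, v2·u2]] = [[-5, -2], [-14, -14]], and by the Sylvester determinant identity det(I_3 - U V^T) = det(I_2 - V^T U) = det([[6, 2], [14, 15]]) = (6)(15) - (2)(14) = 62. (Direct check: I - K =
[[7, 3, 7],
 [-3, 2, -1],
 [9, 6, 13]]
has determinant 62.) The finite-dimensional Fredholm alternative says: either (I - K) is invertible, or ker(I - K) ≠ {0} and then range(I - K) = ker((I - K)^*)^⊥, with dim ker(I - K) = dim ker((I - K)^*). Since det(I - K) ≠ 0, 1 is not an eigenvalue of K and ker(I - K) = {0}, so we are in the first case: for every y there is a unique x = (I - K)^(-1) y. (Explicitly, by the Woodbury identity, (I - U V^T)^(-1) = I + U (I_2 - G)^(-1) V^T.)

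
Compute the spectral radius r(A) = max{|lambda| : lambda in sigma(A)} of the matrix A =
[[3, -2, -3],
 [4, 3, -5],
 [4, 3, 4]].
r(A) ≈ 6.763

The eigenvalues of A are the roots of its characteristic polynomial. With M = A (coefficients from the trace, the sum of principal 2x2 minors, and det A):
  p(λ) = det(λ I - M) = λ^3 - 10λ^2 + 68λ - 153.
No integer candidate from the rational root theorem (±divisors of 153) is a root, so the roots are irrational. The cubic discriminant is Δ = -166651 < 0, so there is one real root and a complex-conjugate pair. p(3) = -12 and p(4) = 23 have opposite signs, so a root lies in (3, 4); Newton's method refines it to λ ≈ 3.3451. Dividing out (λ - (3.3451)) leaves approximately λ^2 - 6.6549λ + 45.7387. For λ^2 - 6.6549λ + 45.7387 the discriminant is -138.6671. It is negative, so the remaining roots are the complex-conjugate pair λ ≈ 3.3275 ± 5.8878i. Their product equals the constant term, so |λ|^2 ≈ 45.7387 and |λ| ≈ 6.763.
Thus the eigenvalues (to 4 decimals) are 3.3451 (modulus 3.3451); 3.3275 ± 5.8878i (modulus 6.763). The spectral radius is the largest modulus: r(A) ≈ 6.763. (Cross-check: r(A) ≤ ||A||_2 ≈ 7.8338; equality holds whenever A is normal, though it can also hold for some non-normal A.)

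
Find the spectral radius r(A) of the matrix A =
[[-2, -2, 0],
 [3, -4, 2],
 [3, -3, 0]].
r(A) = sqrt(12) ≈ 3.4641

The eigenvalues of A are the roots of its characteristic polynomial. With M = A (coefficients from the trace, the sum of principal 2x2 minors, and det A):
  p(λ) = det(λ I - M) = λ^3 + 6λ^2 + 20λ + 24.
By the rational root theorem any rational root is an integer divisor of 24. Testing λ = -2: p(-2) = -8 + 24 - 40 + 24 = 0, so λ = -2 is a root. Dividing out (λ + 2) leaves p(λ) = (λ + 2)(λ^2 + 4λ + 12). For λ^2 + 4λ + 12 the discriminant is -32. It is negative, so the roots are the complex-conjugate pair λ = -2 ± (sqrt(32)/2) i ≈ -2 ± 2.8284i. For a conjugate pair the product of the roots equals the constant term, so |λ|^2 = 12 and |λ| = sqrt(12) ≈ 3.4641.
Thus the eigenvalues (to 4 decimals) are -2 ± 2.8284i (modulus 3.4641); -2 (modulus 2). The spectral radius is the largest modulus: r(A) = sqrt(12) ≈ 3.4641. (Cross-check: r(A) ≤ ||A||_2 ≈ 6.7287; equality holds whenever A is normal, though it can also hold for some non-normal A.)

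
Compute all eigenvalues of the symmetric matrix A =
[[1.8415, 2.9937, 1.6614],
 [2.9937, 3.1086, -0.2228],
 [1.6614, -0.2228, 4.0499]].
sigma(A) ≈ {-1, 4, 6}

A is real symmetric, so its spectrum consists of real eigenvalues. Expanding the characteristic polynomial of the displayed matrix gives
  det(λ I - A) = p(λ) = λ^3 + (-9)λ^2 + (14)λ + (24).
Solving p(λ) = 0 yields eigenvalues ≈ -1, 4, 6. (A is shown rounded to 4 decimals, so these recover the underlying integer eigenvalues to within that precision.)
Verification: the trace of A = 9 equals the sum of eigenvalues 9, and det(A) ≈ -24.0008 matches the eigenvalue product -24.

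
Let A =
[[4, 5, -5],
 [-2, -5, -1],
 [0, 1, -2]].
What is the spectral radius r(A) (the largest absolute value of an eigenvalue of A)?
r(A) ≈ 3.352

The eigenvalues of A are the roots of its characteristic polynomial. With M = A (coefficients from the trace, the sum of principal 2x2 minors, and det A):
  p(λ) = det(λ I - M) = λ^3 + 3λ^2 - 7λ - 34.
No integer candidate from the rational root theorem (±divisors of 34) is a root, so the roots are irrational. The cubic discriminant is Δ = -12875 < 0, so there is one real root and a complex-conjugate pair. p(3) = -1 and p(4) = 50 have opposite signs, so a root lies in (3, 4); Newton's method refines it to λ ≈ 3.0261. Dividing out (λ - (3.0261)) leaves approximately λ^2 + 6.0261λ + 11.2356. For λ^2 + 6.0261λ + 11.2356 the discriminant is -8.6284. It is negative, so the remaining roots are the complex-conjugate pair λ ≈ -3.0131 ± 1.4687i. Their product equals the constant term, so |λ|^2 ≈ 11.2356 and |λ| ≈ 3.352.
Thus the eigenvalues (to 4 decimals) are 3.0261 (modulus 3.0261); -3.0131 ± 1.4687i (modulus 3.352). The spectral radius is the largest modulus: r(A) ≈ 3.352. (Cross-check: r(A) ≤ ||A||_2 ≈ 9.165; equality holds whenever A is normal, though it can also hold for some non-normal A.)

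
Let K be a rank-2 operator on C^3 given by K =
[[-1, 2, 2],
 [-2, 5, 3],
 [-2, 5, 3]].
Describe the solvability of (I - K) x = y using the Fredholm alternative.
(I - K) is invertible (det(I - K) = -6 ≠ 0), so for every y in C^3 the equation (I - K) x = y has a unique solution.

K has rank 2 and factors as K = U V^T = u1 v1^T + u2 v2^T with u1 = (0, -1, -1), v1 = (-1, 1, 3), u2 = (-1, -3, -3), v2 = (1, -2, -2) (multiplying out reproduces the displayed K). The nonzero eigenvalues of U V^T coincide with those of the 2 x 2 matrix G = V^T U = [[v1·u1, v1·u2], [v2·u1, v2·u2]] = [[-4, -11], [4, 11]], and by the Sylvester determinant identity det(I_3 - U V^T) = det(I_2 - V^T U) = det([[5, 11], [-4, -10]]) = (5)(-10) - (11)(-4) = -6. (Direct check: I - K =
[[2, -2, -2],
 [2, -4, -3],
 [2, -5, -2]]
has determinant -6.) The finite-dimensional Fredholm alternative says: either (I - K) is invertible, or ker(I - K) ≠ {0} and then range(I - K) = ker((I - K)^*)^⊥, with dim ker(I - K) = dim ker((I - K)^*). Since det(I - K) ≠ 0, 1 is not an eigenvalue of K and ker(I - K) = {0}, so we are in the first case: for every y there is a unique x = (I - K)^(-1) y. (Explicitly, by the Woodbury identity, (I - U V^T)^(-1) = I + U (I_2 - G)^(-1) V^T.)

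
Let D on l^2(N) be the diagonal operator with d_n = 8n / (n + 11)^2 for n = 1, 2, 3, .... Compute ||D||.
||D|| = 2/11 (attained at n = 11)

For D diagonal, ||D|| = sup_n |d_n|. Treat f(x) = 8x / (x + 11)^2 for real x > 0. By the quotient rule, f'(x) = 8(11 - x)/(x + 11)^3, which is positive for x < 11 and negative for x > 11. So f has a unique maximum at x = 11, and since 11 is a positive integer, the supremum over n ≥ 1 is attained at n = 11: d_11 = 8·11/(11 + 11)^2 = 8·11/484 = 2/11. Hence ||D|| = 2/11.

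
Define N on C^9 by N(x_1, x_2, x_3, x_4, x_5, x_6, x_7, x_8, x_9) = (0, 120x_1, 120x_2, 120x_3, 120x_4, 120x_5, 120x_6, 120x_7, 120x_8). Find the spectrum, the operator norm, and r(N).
sigma(N) = {0}; ||N|| = 120; r(N) = 0. (N is nilpotent with N^9 = 0.)

On C^9, N is a strictly lower-triangular matrix with 120 on the subdiagonal and zeros elsewhere, so its characteristic polynomial is lambda^9 and every eigenvalue is 0: sigma(N) = {0}. For the operator norm, N e_i = 120e_{i+1} for i = 1, ..., 8 and N e_9 = 0, so the singular values of N are 120 (with multiplicity 8) and 0; hence ||N|| = 120. The spectral radius r(N) = max|lambda| = 0. Note ||N|| > r(N) — characteristic of non-normal nilpotent operators. Indeed N^9 = 0.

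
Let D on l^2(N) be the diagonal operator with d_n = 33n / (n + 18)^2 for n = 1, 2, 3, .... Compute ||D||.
||D|| = 11/24 (attained at n = 18)

For D diagonal, ||D|| = sup_n |d_n|. Treat f(x) = 33x / (x + 18)^2 for real x > 0. By the quotient rule, f'(x) = 33(18 - x)/(x + 18)^3, which is positive for x < 18 and negative for x > 18. So f has a unique maximum at x = 18, and since 18 is a positive integer, the supremum over n ≥ 1 is attained at n = 18: d_18 = 33·18/(18 + 18)^2 = 33·18/1296 = 11/24. Hence ||D|| = 11/24.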